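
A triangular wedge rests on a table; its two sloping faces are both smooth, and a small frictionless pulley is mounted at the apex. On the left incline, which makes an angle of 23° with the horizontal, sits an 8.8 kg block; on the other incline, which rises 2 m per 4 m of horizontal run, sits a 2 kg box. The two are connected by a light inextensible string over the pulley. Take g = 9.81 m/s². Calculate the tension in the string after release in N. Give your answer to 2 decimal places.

13.40 N

Resolve each weight along its own incline: the 8.8 kg mass has component 8.8 × 9.81 × sin 23° = 33.731 N down its slope, and the 2 kg mass has 2 × 9.81 × sin 26.57° = 8.774 N down its slope.
The 8.8 kg side's 33.731 N exceeds the other side's 8.774 N, so that mass slides down and the 2 kg mass slides up. Taking that direction as positive, Newton's second law for the whole system gives 33.731 − 8.774 = (8.8 + 2) a, so a = 24.957 / 10.8 = 2.3108 m/s².
For the 2 kg mass (up-slope positive): T − 8.774 = 2 × 2.3108, so T = 13.396 N.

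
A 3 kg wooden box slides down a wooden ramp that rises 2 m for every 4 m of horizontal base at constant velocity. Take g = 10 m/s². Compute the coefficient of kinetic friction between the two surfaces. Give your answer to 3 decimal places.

At constant velocity the net force along the incline is zero: mg sin 26.57° = μ mg cos 26.57°.
So μ = tan 26.57° = 0.4472 / 0.8944 = 0.5000.

0.500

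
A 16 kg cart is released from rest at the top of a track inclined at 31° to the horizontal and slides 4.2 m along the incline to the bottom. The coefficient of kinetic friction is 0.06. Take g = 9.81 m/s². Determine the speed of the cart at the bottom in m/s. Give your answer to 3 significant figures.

6.18 m/s

The weight component along the incline is mg sin 31° = 80.840 N and the normal force is N = mg cos 31° = 134.541 N.
Friction up the slope is f = μN = 0.06 × 134.541 = 8.072 N, so the net downslope force is 80.840 − 8.072 = 72.768 N and a = 72.768 / 16 = 4.5480 m/s².
Starting from rest over a distance of 4.2 m, v² = 2aL = 2 × 4.5480 × 4.2 = 38.2032, so v = 6.1809 m/s.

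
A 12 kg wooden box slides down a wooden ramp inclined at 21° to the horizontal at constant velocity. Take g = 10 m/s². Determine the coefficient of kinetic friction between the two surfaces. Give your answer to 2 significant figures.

At constant velocity the net force along the incline is zero: mg sin 21° = μ mg cos 21°.
So μ = tan 21° = 0.3584 / 0.9336 = 0.3839.

0.38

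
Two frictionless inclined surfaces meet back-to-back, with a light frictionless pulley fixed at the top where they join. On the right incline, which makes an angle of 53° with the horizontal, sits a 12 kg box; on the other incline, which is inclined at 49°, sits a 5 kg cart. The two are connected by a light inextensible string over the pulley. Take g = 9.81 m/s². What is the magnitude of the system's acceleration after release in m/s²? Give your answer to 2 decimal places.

3.35 m/s²

Resolve each weight along its own incline: the 12 kg mass has component 12 × 9.81 × sin 53° = 94.015 N down its slope, and the 5 kg mass has 5 × 9.81 × sin 49° = 37.019 N down its slope.
The 12 kg side's 94.015 N exceeds the other side's 37.019 N, so that mass slides down and the 5 kg mass slides up. Taking that direction as positive, Newton's second law for the whole system gives 94.015 − 37.019 = (12 + 5) a, so a = 56.996 / 17 = 3.3527 m/s².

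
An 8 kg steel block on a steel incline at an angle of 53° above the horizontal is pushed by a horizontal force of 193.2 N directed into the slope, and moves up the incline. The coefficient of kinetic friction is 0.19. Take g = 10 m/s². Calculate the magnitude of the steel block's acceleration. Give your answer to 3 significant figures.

The horizontal push has components F cos 53° = 193.2 × 0.6018 = 116.268 N up the incline and F sin 53° = 193.2 × 0.7986 = 154.290 N pressing into the surface.
The normal force is therefore N = mg cos 53° + F sin 53° = 48.144 + 154.290 = 202.434 N, and kinetic friction down the slope is μN = 0.19 × 202.434 = 38.462 N.
Along the incline: F cos 53° − mg sin 53° − μN = ma, so 116.268 − 63.888 − 38.462 = 8 a, giving a = 1.7397 m/s².

1.74 m/s²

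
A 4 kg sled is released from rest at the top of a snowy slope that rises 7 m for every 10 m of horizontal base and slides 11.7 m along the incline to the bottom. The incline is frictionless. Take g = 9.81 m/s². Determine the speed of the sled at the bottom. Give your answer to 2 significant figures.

11 m/s

The weight component along the incline is mg sin 34.99° = 22.503 N and the normal force is N = mg cos 34.99° = 32.147 N.
With no friction, a = g sin 34.99° = 5.6257 m/s².
Starting from rest over a distance of 11.7 m, v² = 2aL = 2 × 5.6257 × 11.7 = 131.6414, so v = 11.4735 m/s.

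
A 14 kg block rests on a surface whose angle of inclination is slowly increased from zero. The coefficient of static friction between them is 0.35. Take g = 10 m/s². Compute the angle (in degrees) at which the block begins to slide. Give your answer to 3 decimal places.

19.290°

At the threshold of sliding, static friction is at its maximum μ_s N and exactly balances the weight component along the incline: mg sin θ = μ_s mg cos θ.
Hence tan θ = μ_s = 0.35, so θ = arctan(0.35) = 19.2900°.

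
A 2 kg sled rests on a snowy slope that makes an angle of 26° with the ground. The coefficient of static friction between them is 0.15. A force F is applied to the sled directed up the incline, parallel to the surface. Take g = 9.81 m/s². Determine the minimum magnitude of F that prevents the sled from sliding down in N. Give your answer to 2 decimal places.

5.96 N

The normal force is N = mg cos 26° = 17.634 N. With F at its minimum the sled is on the verge of sliding down, so static friction is at its maximum μ_s N = 0.15 × 17.634 = 2.645 N and acts up the slope.
Equilibrium along the incline: F + μ_s N = mg sin 26°, so F = 8.601 − 2.645 = 5.956 N.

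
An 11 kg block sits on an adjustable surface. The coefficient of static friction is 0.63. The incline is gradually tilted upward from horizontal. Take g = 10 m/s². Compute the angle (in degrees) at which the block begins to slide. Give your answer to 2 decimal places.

At the threshold of sliding, static friction is at its maximum μ_s N and exactly balances the weight component along the incline: mg sin θ = μ_s mg cos θ.
Hence tan θ = μ_s = 0.63, so θ = arctan(0.63) = 32.2109°.

32.21°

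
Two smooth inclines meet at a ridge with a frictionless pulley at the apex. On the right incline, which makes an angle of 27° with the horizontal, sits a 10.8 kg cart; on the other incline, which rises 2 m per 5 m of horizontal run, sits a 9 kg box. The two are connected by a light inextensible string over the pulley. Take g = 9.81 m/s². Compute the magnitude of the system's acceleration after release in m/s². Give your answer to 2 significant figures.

0.77 m/s²

Resolve each weight along its own incline: the 10.8 kg mass has component 10.8 × 9.81 × sin 27° = 48.099 N down its slope, and the 9 kg mass has 9 × 9.81 × sin 21.80° = 32.790 N down its slope.
The 10.8 kg side's 48.099 N exceeds the other side's 32.790 N, so that mass slides down and the 9 kg mass slides up. Taking that direction as positive, Newton's second law for the whole system gives 48.099 − 32.790 = (10.8 + 9) a, so a = 15.309 / 19.8 = 0.7732 m/s².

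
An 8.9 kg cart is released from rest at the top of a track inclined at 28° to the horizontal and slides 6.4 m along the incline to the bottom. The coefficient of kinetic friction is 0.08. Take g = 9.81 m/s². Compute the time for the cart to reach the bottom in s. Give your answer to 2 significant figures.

1.8 s

The weight component along the incline is mg sin 28° = 40.989 N and the normal force is N = mg cos 28° = 77.089 N.
Friction up the slope is f = μN = 0.08 × 77.089 = 6.167 N, so the net downslope force is 40.989 − 6.167 = 34.822 N and a = 34.822 / 8.9 = 3.9126 m/s².
Starting from rest, L = ½at², so t = √(2L/a) = √(2 × 6.4 / 3.9126) = 1.8087 s.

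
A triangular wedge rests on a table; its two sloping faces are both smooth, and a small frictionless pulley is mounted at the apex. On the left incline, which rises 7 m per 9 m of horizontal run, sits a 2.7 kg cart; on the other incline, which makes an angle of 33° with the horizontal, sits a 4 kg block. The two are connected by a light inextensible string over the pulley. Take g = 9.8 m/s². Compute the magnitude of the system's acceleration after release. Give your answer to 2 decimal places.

Resolve each weight along its own incline: the 2.7 kg mass has component 2.7 × 9.8 × sin 37.87° = 16.245 N down its slope, and the 4 kg mass has 4 × 9.8 × sin 33° = 21.350 N down its slope.
The 4 kg side's 21.350 N exceeds the other side's 16.245 N, so that mass slides down and the 2.7 kg mass slides up. Taking that direction as positive, Newton's second law for the whole system gives 21.350 − 16.245 = (2.7 + 4) a, so a = 5.105 / 6.7 = 0.7619 m/s².

0.76 m/s²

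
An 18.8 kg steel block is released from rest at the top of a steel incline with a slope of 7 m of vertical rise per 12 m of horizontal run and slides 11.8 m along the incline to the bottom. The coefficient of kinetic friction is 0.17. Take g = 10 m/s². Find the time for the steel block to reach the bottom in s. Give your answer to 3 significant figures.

2.57 s

The weight component along the incline is mg sin 30.26° = 94.728 N and the normal force is N = mg cos 30.26° = 162.390 N.
Friction up the slope is f = μN = 0.17 × 162.390 = 27.606 N, so the net downslope force is 94.728 − 27.606 = 67.122 N and a = 67.122 / 18.8 = 3.5703 m/s².
Starting from rest, L = ½at², so t = √(2L/a) = √(2 × 11.8 / 3.5703) = 2.5710 s.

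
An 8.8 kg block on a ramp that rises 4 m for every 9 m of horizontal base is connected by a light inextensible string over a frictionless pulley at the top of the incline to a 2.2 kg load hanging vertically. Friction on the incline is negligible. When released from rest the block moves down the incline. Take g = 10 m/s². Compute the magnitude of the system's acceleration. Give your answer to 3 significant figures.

1.25 m/s²

For the block on the incline: the weight component along the slope is m₁g sin 23.96° = 8.8 × 10 × 0.4061 = 35.737 N and the normal force is N = m₁g cos 23.96° = 80.415 N.
Newton's second law for the block (down-slope positive): 35.737 − T = 8.8 a. For the hanging load (upward positive): T − 2.2 × 10 = 2.2 a.
Adding the two equations eliminates T: 13.737 = 11 a, so a = 1.2488 m/s².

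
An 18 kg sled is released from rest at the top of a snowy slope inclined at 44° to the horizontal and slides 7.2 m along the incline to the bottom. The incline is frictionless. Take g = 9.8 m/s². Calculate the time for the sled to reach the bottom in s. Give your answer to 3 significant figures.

1.45 s

The weight component along the incline is mg sin 44° = 122.538 N and the normal force is N = mg cos 44° = 126.892 N.
With no friction, a = g sin 44° = 6.8077 m/s².
Starting from rest, L = ½at², so t = √(2L/a) = √(2 × 7.2 / 6.8077) = 1.4544 s.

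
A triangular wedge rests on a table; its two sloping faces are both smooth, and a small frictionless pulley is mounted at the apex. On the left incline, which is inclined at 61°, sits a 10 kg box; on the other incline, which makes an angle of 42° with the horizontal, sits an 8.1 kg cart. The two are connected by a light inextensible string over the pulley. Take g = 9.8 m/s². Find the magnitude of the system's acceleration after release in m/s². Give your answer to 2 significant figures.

1.8 m/s²

Resolve each weight along its own incline: the 10 kg mass has component 10 × 9.8 × sin 61° = 85.713 N down its slope, and the 8.1 kg mass has 8.1 × 9.8 × sin 42° = 53.116 N down its slope.
The 10 kg side's 85.713 N exceeds the other side's 53.116 N, so that mass slides down and the 8.1 kg mass slides up. Taking that direction as positive, Newton's second law for the whole system gives 85.713 − 53.116 = (10 + 8.1) a, so a = 32.597 / 18.1 = 1.8009 m/s².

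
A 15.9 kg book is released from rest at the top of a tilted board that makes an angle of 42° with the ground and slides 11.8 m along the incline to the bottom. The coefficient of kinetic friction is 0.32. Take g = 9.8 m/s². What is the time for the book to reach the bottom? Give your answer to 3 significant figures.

The weight component along the incline is mg sin 42° = 104.264 N and the normal force is N = mg cos 42° = 115.797 N.
Friction up the slope is f = μN = 0.32 × 115.797 = 37.055 N, so the net downslope force is 104.264 − 37.055 = 67.209 N and a = 67.209 / 15.9 = 4.2270 m/s².
Starting from rest, L = ½at², so t = √(2L/a) = √(2 × 11.8 / 4.2270) = 2.3629 s.

2.36 s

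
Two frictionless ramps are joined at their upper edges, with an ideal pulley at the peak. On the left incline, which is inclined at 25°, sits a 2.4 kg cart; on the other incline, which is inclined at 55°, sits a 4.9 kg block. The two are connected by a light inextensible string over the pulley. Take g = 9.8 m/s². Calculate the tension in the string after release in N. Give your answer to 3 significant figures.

19.6 N

Resolve each weight along its own incline: the 2.4 kg mass has component 2.4 × 9.8 × sin 25° = 9.940 N down its slope, and the 4.9 kg mass has 4.9 × 9.8 × sin 55° = 39.336 N down its slope.
The 4.9 kg side's 39.336 N exceeds the other side's 9.940 N, so that mass slides down and the 2.4 kg mass slides up. Taking that direction as positive, Newton's second law for the whole system gives 39.336 − 9.940 = (2.4 + 4.9) a, so a = 29.396 / 7.3 = 4.0268 m/s².
For the 2.4 kg mass (up-slope positive): T − 9.940 = 2.4 × 4.0268, so T = 19.604 N.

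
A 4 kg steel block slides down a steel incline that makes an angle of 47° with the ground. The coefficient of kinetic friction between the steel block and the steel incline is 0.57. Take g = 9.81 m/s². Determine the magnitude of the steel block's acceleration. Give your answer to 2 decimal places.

Resolving the weight along the incline: the component pulling the steel block down the slope is mg sin 47° = 4 × 9.81 × 0.7314 = 28.700 N, and the normal force is N = mg cos 47° = 4 × 9.81 × 0.6820 = 26.762 N.
Kinetic friction acts up the slope with magnitude f = μN = 0.57 × 26.762 = 15.254 N.
Net force along the incline is 28.700 − 15.254 = 13.446 N, so a = 13.446 / 4 = 3.3615 m/s².

3.36 m/s²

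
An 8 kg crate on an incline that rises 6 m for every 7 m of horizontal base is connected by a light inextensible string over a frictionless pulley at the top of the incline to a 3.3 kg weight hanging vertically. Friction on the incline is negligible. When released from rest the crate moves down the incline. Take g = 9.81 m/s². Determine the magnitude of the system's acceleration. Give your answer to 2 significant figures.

1.7 m/s²

For the crate on the incline: the weight component along the slope is m₁g sin 40.60° = 8 × 9.81 × 0.6508 = 51.075 N and the normal force is N = m₁g cos 40.60° = 59.586 N.
Newton's second law for the crate (down-slope positive): 51.075 − T = 8 a. For the hanging weight (upward positive): T − 3.3 × 9.81 = 3.3 a.
Adding the two equations eliminates T: 18.702 = 11.3 a, so a = 1.6550 m/s².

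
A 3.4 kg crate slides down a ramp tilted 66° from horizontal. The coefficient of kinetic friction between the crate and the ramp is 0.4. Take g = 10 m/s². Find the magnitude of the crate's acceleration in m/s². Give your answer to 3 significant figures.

Resolving the weight along the incline: the component pulling the crate down the slope is mg sin 66° = 3.4 × 10 × 0.9135 = 31.059 N, and the normal force is N = mg cos 66° = 3.4 × 10 × 0.4067 = 13.828 N.
Kinetic friction acts up the slope with magnitude f = μN = 0.4 × 13.828 = 5.531 N.
Net force along the incline is 31.059 − 5.531 = 25.528 N, so a = 25.528 / 3.4 = 7.5082 m/s².

7.51 m/s²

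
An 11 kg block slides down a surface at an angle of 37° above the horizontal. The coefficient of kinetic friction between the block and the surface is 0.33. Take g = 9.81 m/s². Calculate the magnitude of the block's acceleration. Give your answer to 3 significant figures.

3.32 m/s²

Resolving the weight along the incline: the component pulling the block down the slope is mg sin 37° = 11 × 9.81 × 0.6018 = 64.940 N, and the normal force is N = mg cos 37° = 11 × 9.81 × 0.7986 = 86.177 N.
Kinetic friction acts up the slope with magnitude f = μN = 0.33 × 86.177 = 28.438 N.
Net force along the incline is 64.940 − 28.438 = 36.502 N, so a = 36.502 / 11 = 3.3184 m/s².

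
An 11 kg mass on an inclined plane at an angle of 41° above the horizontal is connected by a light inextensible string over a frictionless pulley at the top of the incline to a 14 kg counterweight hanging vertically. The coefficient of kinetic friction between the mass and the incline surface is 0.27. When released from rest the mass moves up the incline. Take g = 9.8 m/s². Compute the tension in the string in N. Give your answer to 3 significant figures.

112 N

For the mass on the incline: the weight component along the slope is m₁g sin 41° = 11 × 9.8 × 0.6561 = 70.728 N and the normal force is N = m₁g cos 41° = 81.358 N.
Kinetic friction opposes the mass's motion up the incline: f = μN = 0.27 × 81.358 = 21.967 N acting down the slope.
Newton's second law for the mass (up-slope positive): T − 70.728 − 21.967 = 11 a. For the hanging counterweight (downward positive): 14 × 9.8 − T = 14 a.
Adding the two equations eliminates T: 44.505 = 25 a, so a = 1.7802 m/s².
Then from the hanging counterweight's equation, T = 14 × (9.8 − 1.7802) = 112.277 N.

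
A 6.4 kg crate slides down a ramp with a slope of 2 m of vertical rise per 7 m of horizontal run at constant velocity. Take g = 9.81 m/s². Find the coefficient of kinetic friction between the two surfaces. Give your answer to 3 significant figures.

0.286

At constant velocity the net force along the incline is zero: mg sin 15.95° = μ mg cos 15.95°.
So μ = tan 15.95° = 0.2747 / 0.9615 = 0.2857.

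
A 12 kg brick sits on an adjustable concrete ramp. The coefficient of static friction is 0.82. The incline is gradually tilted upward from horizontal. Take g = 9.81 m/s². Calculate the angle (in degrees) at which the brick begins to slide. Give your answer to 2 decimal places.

39.35°

At the threshold of sliding, static friction is at its maximum μ_s N and exactly balances the weight component along the incline: mg sin θ = μ_s mg cos θ.
Hence tan θ = μ_s = 0.82, so θ = arctan(0.82) = 39.3518°.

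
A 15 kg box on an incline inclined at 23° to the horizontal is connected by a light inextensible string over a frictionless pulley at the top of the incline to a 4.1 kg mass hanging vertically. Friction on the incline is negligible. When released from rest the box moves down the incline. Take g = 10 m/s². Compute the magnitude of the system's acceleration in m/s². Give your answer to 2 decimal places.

For the box on the incline: the weight component along the slope is m₁g sin 23° = 15 × 10 × 0.3907 = 58.605 N and the normal force is N = m₁g cos 23° = 138.076 N.
Newton's second law for the box (down-slope positive): 58.605 − T = 15 a. For the hanging mass (upward positive): T − 4.1 × 10 = 4.1 a.
Adding the two equations eliminates T: 17.605 = 19.1 a, so a = 0.9217 m/s².

0.92 m/s²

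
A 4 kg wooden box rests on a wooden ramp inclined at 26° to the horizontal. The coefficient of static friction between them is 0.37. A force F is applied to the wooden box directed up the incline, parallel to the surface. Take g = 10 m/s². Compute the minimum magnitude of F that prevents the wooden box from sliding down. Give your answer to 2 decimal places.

The normal force is N = mg cos 26° = 35.952 N. With F at its minimum the wooden box is on the verge of sliding down, so static friction is at its maximum μ_s N = 0.37 × 35.952 = 13.302 N and acts up the slope.
Equilibrium along the incline: F + μ_s N = mg sin 26°, so F = 17.535 − 13.302 = 4.233 N.

4.23 N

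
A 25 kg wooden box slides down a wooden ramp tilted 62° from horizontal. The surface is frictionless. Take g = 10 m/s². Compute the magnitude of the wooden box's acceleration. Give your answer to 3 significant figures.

8.83 m/s²

Resolving the weight along the incline: the component pulling the wooden box down the slope is mg sin 62° = 25 × 10 × 0.8829 = 220.725 N, and the normal force is N = mg cos 62° = 25 × 10 × 0.4695 = 117.375 N.
With no friction the net force along the incline is 220.725 N, so a = g sin 62° = 220.725 / 25 = 8.8290 m/s².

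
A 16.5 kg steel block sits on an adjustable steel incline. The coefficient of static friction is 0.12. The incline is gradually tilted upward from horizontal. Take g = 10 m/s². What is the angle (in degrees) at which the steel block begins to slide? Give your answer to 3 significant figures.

At the threshold of sliding, static friction is at its maximum μ_s N and exactly balances the weight component along the incline: mg sin θ = μ_s mg cos θ.
Hence tan θ = μ_s = 0.12, so θ = arctan(0.12) = 6.8428°.

6.84°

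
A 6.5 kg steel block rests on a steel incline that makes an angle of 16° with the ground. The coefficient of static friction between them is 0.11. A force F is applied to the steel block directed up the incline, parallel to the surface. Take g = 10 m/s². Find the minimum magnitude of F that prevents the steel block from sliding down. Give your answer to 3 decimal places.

11.043 N

The normal force is N = mg cos 16° = 62.482 N. With F at its minimum the steel block is on the verge of sliding down, so static friction is at its maximum μ_s N = 0.11 × 62.482 = 6.873 N and acts up the slope.
Equilibrium along the incline: F + μ_s N = mg sin 16°, so F = 17.916 − 6.873 = 11.043 N.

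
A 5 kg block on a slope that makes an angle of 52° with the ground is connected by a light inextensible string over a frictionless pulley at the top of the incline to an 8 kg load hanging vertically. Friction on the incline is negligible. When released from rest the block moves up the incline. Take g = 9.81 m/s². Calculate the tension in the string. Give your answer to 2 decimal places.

53.97 N

For the block on the incline: the weight component along the slope is m₁g sin 52° = 5 × 9.81 × 0.7880 = 38.651 N and the normal force is N = m₁g cos 52° = 30.198 N.
Newton's second law for the block (up-slope positive): T − 38.651 = 5 a. For the hanging load (downward positive): 8 × 9.81 − T = 8 a.
Adding the two equations eliminates T: 39.829 = 13 a, so a = 3.0638 m/s².
Then from the hanging load's equation, T = 8 × (9.81 − 3.0638) = 53.970 N.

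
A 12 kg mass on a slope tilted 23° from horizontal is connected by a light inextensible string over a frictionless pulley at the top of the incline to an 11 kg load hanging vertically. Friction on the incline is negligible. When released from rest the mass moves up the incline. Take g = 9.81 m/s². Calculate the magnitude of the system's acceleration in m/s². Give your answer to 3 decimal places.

For the mass on the incline: the weight component along the slope is m₁g sin 23° = 12 × 9.81 × 0.3907 = 45.993 N and the normal force is N = m₁g cos 23° = 108.362 N.
Newton's second law for the mass (up-slope positive): T − 45.993 = 12 a. For the hanging load (downward positive): 11 × 9.81 − T = 11 a.
Adding the two equations eliminates T: 61.917 = 23 a, so a = 2.6920 m/s².

2.692 m/s²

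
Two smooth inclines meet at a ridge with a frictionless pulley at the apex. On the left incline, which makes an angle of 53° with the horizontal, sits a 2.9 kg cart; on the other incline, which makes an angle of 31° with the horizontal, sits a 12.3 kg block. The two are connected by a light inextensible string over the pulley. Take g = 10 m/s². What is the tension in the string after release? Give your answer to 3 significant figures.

Resolve each weight along its own incline: the 2.9 kg mass has component 2.9 × 10 × sin 53° = 23.160 N down its slope, and the 12.3 kg mass has 12.3 × 10 × sin 31° = 63.350 N down its slope.
The 12.3 kg side's 63.350 N exceeds the other side's 23.160 N, so that mass slides down and the 2.9 kg mass slides up. Taking that direction as positive, Newton's second law for the whole system gives 63.350 − 23.160 = (2.9 + 12.3) a, so a = 40.190 / 15.2 = 2.6441 m/s².
For the 2.9 kg mass (up-slope positive): T − 23.160 = 2.9 × 2.6441, so T = 30.828 N.

30.8 N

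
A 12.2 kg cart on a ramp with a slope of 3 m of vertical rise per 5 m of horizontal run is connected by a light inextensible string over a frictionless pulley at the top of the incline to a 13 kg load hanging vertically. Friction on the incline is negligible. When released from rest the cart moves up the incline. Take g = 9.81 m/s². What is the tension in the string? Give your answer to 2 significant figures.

94 N

For the cart on the incline: the weight component along the slope is m₁g sin 30.96° = 12.2 × 9.81 × 0.5145 = 61.576 N and the normal force is N = m₁g cos 30.96° = 102.626 N.
Newton's second law for the cart (up-slope positive): T − 61.576 = 12.2 a. For the hanging load (downward positive): 13 × 9.81 − T = 13 a.
Adding the two equations eliminates T: 65.954 = 25.2 a, so a = 2.6172 m/s².
Then from the hanging load's equation, T = 13 × (9.81 − 2.6172) = 93.506 N.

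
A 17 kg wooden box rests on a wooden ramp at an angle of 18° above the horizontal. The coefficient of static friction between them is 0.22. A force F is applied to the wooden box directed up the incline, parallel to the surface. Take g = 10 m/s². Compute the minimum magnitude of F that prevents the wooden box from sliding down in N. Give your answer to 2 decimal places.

16.96 N

The normal force is N = mg cos 18° = 161.680 N. With F at its minimum the wooden box is on the verge of sliding down, so static friction is at its maximum μ_s N = 0.22 × 161.680 = 35.570 N and acts up the slope.
Equilibrium along the incline: F + μ_s N = mg sin 18°, so F = 52.533 − 35.570 = 16.963 N.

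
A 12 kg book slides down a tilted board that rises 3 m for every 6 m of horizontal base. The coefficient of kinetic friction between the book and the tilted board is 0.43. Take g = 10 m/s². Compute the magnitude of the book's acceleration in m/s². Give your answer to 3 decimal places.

0.626 m/s²

Resolving the weight along the incline: the component pulling the book down the slope is mg sin 26.57° = 12 × 10 × 0.4472 = 53.664 N, and the normal force is N = mg cos 26.57° = 12 × 10 × 0.8944 = 107.328 N.
Kinetic friction acts up the slope with magnitude f = μN = 0.43 × 107.328 = 46.151 N.
Net force along the incline is 53.664 − 46.151 = 7.513 N, so a = 7.513 / 12 = 0.6261 m/s².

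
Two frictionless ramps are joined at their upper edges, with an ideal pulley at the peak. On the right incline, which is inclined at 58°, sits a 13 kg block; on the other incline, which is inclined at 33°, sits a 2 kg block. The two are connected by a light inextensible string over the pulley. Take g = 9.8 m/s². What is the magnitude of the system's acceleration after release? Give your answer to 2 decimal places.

Resolve each weight along its own incline: the 13 kg mass has component 13 × 9.8 × sin 58° = 108.041 N down its slope, and the 2 kg mass has 2 × 9.8 × sin 33° = 10.675 N down its slope.
The 13 kg side's 108.041 N exceeds the other side's 10.675 N, so that mass slides down and the 2 kg mass slides up. Taking that direction as positive, Newton's second law for the whole system gives 108.041 − 10.675 = (13 + 2) a, so a = 97.366 / 15 = 6.4911 m/s².

6.49 m/s²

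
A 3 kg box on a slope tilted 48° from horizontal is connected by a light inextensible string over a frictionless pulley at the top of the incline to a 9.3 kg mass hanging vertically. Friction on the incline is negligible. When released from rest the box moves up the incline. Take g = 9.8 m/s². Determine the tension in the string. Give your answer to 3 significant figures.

For the box on the incline: the weight component along the slope is m₁g sin 48° = 3 × 9.8 × 0.7431 = 21.847 N and the normal force is N = m₁g cos 48° = 19.672 N.
Newton's second law for the box (up-slope positive): T − 21.847 = 3 a. For the hanging mass (downward positive): 9.3 × 9.8 − T = 9.3 a.
Adding the two equations eliminates T: 69.293 = 12.3 a, so a = 5.6336 m/s².
Then from the hanging mass's equation, T = 9.3 × (9.8 − 5.6336) = 38.748 N.

38.7 N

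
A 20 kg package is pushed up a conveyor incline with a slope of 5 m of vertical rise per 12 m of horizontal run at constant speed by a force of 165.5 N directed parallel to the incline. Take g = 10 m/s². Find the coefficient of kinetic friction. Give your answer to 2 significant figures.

0.48

At constant speed ΣF = 0 along the incline. The applied 165.5 N acts up the slope; the weight component mg sin 22.62° = 76.923 N and kinetic friction μN both act down the slope.
So 165.5 = 76.923 + μ × 184.615, giving μ = (165.5 − 76.923) / 184.615 = 0.4798.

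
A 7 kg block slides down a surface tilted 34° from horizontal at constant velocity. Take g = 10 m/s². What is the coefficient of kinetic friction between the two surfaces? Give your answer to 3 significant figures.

At constant velocity the net force along the incline is zero: mg sin 34° = μ mg cos 34°.
So μ = tan 34° = 0.5592 / 0.8290 = 0.6745.

0.675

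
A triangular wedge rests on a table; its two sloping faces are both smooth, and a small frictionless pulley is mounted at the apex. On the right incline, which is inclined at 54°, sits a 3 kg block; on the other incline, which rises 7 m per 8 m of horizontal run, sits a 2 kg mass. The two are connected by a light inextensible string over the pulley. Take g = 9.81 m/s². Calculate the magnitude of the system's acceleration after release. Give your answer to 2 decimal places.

2.18 m/s²

Resolve each weight along its own incline: the 3 kg mass has component 3 × 9.81 × sin 54° = 23.809 N down its slope, and the 2 kg mass has 2 × 9.81 × sin 41.19° = 12.920 N down its slope.
The 3 kg side's 23.809 N exceeds the other side's 12.920 N, so that mass slides down and the 2 kg mass slides up. Taking that direction as positive, Newton's second law for the whole system gives 23.809 − 12.920 = (3 + 2) a, so a = 10.889 / 5 = 2.1778 m/s².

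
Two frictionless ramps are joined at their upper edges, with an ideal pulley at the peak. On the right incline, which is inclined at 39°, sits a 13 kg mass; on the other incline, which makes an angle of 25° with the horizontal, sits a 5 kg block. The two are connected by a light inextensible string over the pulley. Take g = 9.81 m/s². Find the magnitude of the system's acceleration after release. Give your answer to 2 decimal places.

Resolve each weight along its own incline: the 13 kg mass has component 13 × 9.81 × sin 39° = 80.257 N down its slope, and the 5 kg mass has 5 × 9.81 × sin 25° = 20.729 N down its slope.
The 13 kg side's 80.257 N exceeds the other side's 20.729 N, so that mass slides down and the 5 kg mass slides up. Taking that direction as positive, Newton's second law for the whole system gives 80.257 − 20.729 = (13 + 5) a, so a = 59.528 / 18 = 3.3071 m/s².

3.31 m/s²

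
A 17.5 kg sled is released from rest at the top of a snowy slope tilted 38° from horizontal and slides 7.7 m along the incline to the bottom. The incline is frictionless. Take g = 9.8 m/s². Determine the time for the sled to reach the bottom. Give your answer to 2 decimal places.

The weight component along the incline is mg sin 38° = 105.586 N and the normal force is N = mg cos 38° = 135.144 N.
With no friction, a = g sin 38° = 6.0335 m/s².
Starting from rest, L = ½at², so t = √(2L/a) = √(2 × 7.7 / 6.0335) = 1.5976 s.

1.60 s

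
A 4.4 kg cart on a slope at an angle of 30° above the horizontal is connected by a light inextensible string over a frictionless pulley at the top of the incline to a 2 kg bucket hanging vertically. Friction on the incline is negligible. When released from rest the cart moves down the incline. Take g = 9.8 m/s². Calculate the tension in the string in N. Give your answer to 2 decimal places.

20.21 N

For the cart on the incline: the weight component along the slope is m₁g sin 30° = 4.4 × 9.8 × 0.5000 = 21.560 N and the normal force is N = m₁g cos 30° = 37.343 N.
Newton's second law for the cart (down-slope positive): 21.560 − T = 4.4 a. For the hanging bucket (upward positive): T − 2 × 9.8 = 2 a.
Adding the two equations eliminates T: 1.960 = 6.4 a, so a = 0.3062 m/s².
Then from the hanging bucket's equation, T = 2 × (9.8 + 0.3062) = 20.212 N.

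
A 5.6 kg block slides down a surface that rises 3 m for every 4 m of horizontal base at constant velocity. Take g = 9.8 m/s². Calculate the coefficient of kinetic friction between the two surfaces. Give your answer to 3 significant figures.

0.750

At constant velocity the net force along the incline is zero: mg sin 36.87° = μ mg cos 36.87°.
So μ = tan 36.87° = 0.6000 / 0.8000 = 0.7500.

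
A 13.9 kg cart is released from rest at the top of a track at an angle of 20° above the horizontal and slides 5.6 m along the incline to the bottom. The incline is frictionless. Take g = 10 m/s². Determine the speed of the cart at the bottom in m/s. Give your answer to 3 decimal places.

6.189 m/s

The weight component along the incline is mg sin 20° = 47.541 N and the normal force is N = mg cos 20° = 130.617 N.
With no friction, a = g sin 20° = 3.4202 m/s².
Starting from rest over a distance of 5.6 m, v² = 2aL = 2 × 3.4202 × 5.6 = 38.3062, so v = 6.1892 m/s.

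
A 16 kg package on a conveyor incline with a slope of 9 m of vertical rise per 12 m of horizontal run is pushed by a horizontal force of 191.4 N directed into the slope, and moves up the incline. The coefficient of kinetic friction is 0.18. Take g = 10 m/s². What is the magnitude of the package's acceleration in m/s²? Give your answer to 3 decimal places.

0.838 m/s²

The horizontal push has components F cos 36.87° = 191.4 × 0.8000 = 153.120 N up the incline and F sin 36.87° = 191.4 × 0.6000 = 114.840 N pressing into the surface.
The normal force is therefore N = mg cos 36.87° + F sin 36.87° = 128.000 + 114.840 = 242.840 N, and kinetic friction down the slope is μN = 0.18 × 242.840 = 43.711 N.
Along the incline: F cos 36.87° − mg sin 36.87° − μN = ma, so 153.120 − 96.000 − 43.711 = 16 a, giving a = 0.8381 m/s².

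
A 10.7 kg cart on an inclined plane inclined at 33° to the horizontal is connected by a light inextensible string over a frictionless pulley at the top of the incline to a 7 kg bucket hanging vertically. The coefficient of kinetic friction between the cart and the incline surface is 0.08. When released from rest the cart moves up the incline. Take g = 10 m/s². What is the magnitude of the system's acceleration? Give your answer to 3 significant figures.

For the cart on the incline: the weight component along the slope is m₁g sin 33° = 10.7 × 10 × 0.5446 = 58.272 N and the normal force is N = m₁g cos 33° = 89.738 N.
Kinetic friction opposes the cart's motion up the incline: f = μN = 0.08 × 89.738 = 7.179 N acting down the slope.
Newton's second law for the cart (up-slope positive): T − 58.272 − 7.179 = 10.7 a. For the hanging bucket (downward positive): 7 × 10 − T = 7 a.
Adding the two equations eliminates T: 4.549 = 17.7 a, so a = 0.2570 m/s².

0.257 m/s²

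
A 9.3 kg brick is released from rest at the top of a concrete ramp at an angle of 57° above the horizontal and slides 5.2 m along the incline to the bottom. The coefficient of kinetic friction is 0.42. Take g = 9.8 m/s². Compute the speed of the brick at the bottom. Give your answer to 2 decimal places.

7.88 m/s

The weight component along the incline is mg sin 57° = 76.436 N and the normal force is N = mg cos 57° = 49.638 N.
Friction up the slope is f = μN = 0.42 × 49.638 = 20.848 N, so the net downslope force is 76.436 − 20.848 = 55.588 N and a = 55.588 / 9.3 = 5.9772 m/s².
Starting from rest over a distance of 5.2 m, v² = 2aL = 2 × 5.9772 × 5.2 = 62.1629, so v = 7.8843 m/s.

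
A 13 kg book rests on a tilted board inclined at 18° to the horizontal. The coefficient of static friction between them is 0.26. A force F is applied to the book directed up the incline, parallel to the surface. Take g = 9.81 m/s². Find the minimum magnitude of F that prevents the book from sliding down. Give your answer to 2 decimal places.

The normal force is N = mg cos 18° = 121.288 N. With F at its minimum the book is on the verge of sliding down, so static friction is at its maximum μ_s N = 0.26 × 121.288 = 31.535 N and acts up the slope.
Equilibrium along the incline: F + μ_s N = mg sin 18°, so F = 39.409 − 31.535 = 7.874 N.

7.87 N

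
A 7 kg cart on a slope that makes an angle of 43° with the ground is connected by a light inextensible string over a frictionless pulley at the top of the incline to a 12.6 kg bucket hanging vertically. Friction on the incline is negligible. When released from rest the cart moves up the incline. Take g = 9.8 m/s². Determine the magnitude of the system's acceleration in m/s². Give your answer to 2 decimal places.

For the cart on the incline: the weight component along the slope is m₁g sin 43° = 7 × 9.8 × 0.6820 = 46.785 N and the normal force is N = m₁g cos 43° = 50.171 N.
Newton's second law for the cart (up-slope positive): T − 46.785 = 7 a. For the hanging bucket (downward positive): 12.6 × 9.8 − T = 12.6 a.
Adding the two equations eliminates T: 76.695 = 19.6 a, so a = 3.9130 m/s².

3.91 m/s²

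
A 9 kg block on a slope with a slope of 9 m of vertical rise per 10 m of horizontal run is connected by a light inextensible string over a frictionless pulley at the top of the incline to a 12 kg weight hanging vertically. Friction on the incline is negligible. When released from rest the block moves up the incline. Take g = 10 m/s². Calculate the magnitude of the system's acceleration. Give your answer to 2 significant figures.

2.8 m/s²

For the block on the incline: the weight component along the slope is m₁g sin 41.99° = 9 × 10 × 0.6690 = 60.210 N and the normal force is N = m₁g cos 41.99° = 66.896 N.
Newton's second law for the block (up-slope positive): T − 60.210 = 9 a. For the hanging weight (downward positive): 12 × 10 − T = 12 a.
Adding the two equations eliminates T: 59.790 = 21 a, so a = 2.8471 m/s².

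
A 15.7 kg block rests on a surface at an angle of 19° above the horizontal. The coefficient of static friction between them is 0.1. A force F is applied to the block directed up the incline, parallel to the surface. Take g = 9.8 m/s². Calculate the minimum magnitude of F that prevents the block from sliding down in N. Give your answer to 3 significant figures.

35.5 N

The normal force is N = mg cos 19° = 145.477 N. With F at its minimum the block is on the verge of sliding down, so static friction is at its maximum μ_s N = 0.1 × 145.477 = 14.548 N and acts up the slope.
Equilibrium along the incline: F + μ_s N = mg sin 19°, so F = 50.092 − 14.548 = 35.544 N.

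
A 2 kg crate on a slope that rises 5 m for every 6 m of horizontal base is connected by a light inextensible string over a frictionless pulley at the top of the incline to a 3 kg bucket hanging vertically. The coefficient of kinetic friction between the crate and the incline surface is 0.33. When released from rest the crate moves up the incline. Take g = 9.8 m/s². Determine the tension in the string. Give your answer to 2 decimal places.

22.27 N

For the crate on the incline: the weight component along the slope is m₁g sin 39.81° = 2 × 9.8 × 0.6402 = 12.548 N and the normal force is N = m₁g cos 39.81° = 15.057 N.
Kinetic friction opposes the crate's motion up the incline: f = μN = 0.33 × 15.057 = 4.969 N acting down the slope.
Newton's second law for the crate (up-slope positive): T − 12.548 − 4.969 = 2 a. For the hanging bucket (downward positive): 3 × 9.8 − T = 3 a.
Adding the two equations eliminates T: 11.883 = 5 a, so a = 2.3766 m/s².
Then from the hanging bucket's equation, T = 3 × (9.8 − 2.3766) = 22.270 N.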